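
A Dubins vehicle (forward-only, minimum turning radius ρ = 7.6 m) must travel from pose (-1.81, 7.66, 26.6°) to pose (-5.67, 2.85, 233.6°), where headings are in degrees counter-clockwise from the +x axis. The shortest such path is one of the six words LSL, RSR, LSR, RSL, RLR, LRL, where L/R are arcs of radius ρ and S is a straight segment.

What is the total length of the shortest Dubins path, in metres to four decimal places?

52.5052 m

Let ψ = atan2(Δy, Δx) = atan2(-4.81, -3.86) = -128.7469° be the start→goal bearing.
Normalize: d = |goal − start| / ρ = 6.167309/7.6 = 0.811488, α = (θ_start − ψ) mod 360° = 155.3469° = 2.711314 rad, β = (θ_goal − ψ) mod 360° = 2.3469° = 0.040960 rad.
Common terms: sin α = 0.417124, cos α = -0.908850, sin β = 0.040949, cos β = 0.999161, cos(α−β) = -0.891007, d² = 0.658513. Work in radians in the unit-radius frame; every candidate has L = ρ·(t + p + q).
LSL: p² = 2 + d² − 2cos(α−β) + 2d(sin α − sin β) = 5.051049; p = √p² = 2.247454; φ = atan2(cos β − cos α, d + sin α − sin β) = 1.014025 rad; t = (φ − α) mod 2π = 4.585896 rad, q = (β − φ) mod 2π = 5.310121 rad → L = 7.6·(4.585896 + 2.247454 + 5.310121) = 7.6·12.143471 = 92.290377 m
RSR: p² = 2 + d² − 2cos(α−β) + 2d(sin β − sin α) = 3.830003; p = √p² = 1.957039; φ = atan2(cos α − cos β, d − sin α + sin β) = -1.346485 rad; t = (α − φ) mod 2π = 4.057800 rad, q = (φ − β) mod 2π = 4.895739 rad → L = 7.6·(4.057800 + 1.957039 + 4.895739) = 7.6·10.910578 = 82.920396 m
LSR: p² = d² − 2 + 2cos(α−β) + 2d(sin α + sin β) = -2.380059 < 0 → infeasible
RSL: p² = d² − 2 + 2cos(α−β) − 2d(sin α + sin β) = -3.866942 < 0 → infeasible
RLR: c = (6 − d² + 2cos(α−β) + 2d(sin α − sin β))/8 = 0.521250; p = 2π − arccos c = 5.260704 rad; φ = atan2(cos α − cos β, d − sin α + sin β) = -1.346485 rad; t = (α − φ + p/2) mod 2π = 0.404966 rad, q = (α − β − t + p) mod 2π = 1.242906 rad → L = 7.6·(0.404966 + 5.260704 + 1.242906) = 7.6·6.908576 = 52.505174 m
LRL: c = (6 − d² + 2cos(α−β) − 2d(sin α − sin β))/8 = 0.368619; p = 2π − arccos c = 5.089912 rad; φ = atan2(cos β − cos α, d + sin α − sin β) = 1.014025 rad; t = (φ − α + p/2) mod 2π = 0.847666 rad, q = (β − α − t + p) mod 2π = 1.571892 rad → L = 7.6·(0.847666 + 5.089912 + 1.571892) = 7.6·7.509470 = 57.071972 m
Shortest: RLR with L = 52.505174 m ≈ 52.5052 m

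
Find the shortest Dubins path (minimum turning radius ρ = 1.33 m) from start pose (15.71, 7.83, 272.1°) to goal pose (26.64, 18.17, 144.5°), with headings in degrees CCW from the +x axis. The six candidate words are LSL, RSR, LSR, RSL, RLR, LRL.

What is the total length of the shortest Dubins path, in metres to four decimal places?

Let ψ = atan2(Δy, Δx) = atan2(10.34, 10.93) = 43.4111° be the start→goal bearing.
Normalize: d = |goal − start| / ρ = 15.045946/1.33 = 11.312742, α = (θ_start − ψ) mod 360° = 228.6889° = 3.991374 rad, β = (θ_goal − ψ) mod 360° = 101.0889° = 1.764334 rad.
Common terms: sin α = -0.751136, cos α = -0.660147, sin β = 0.981330, cos β = -0.192332, cos(α−β) = -0.610145, d² = 127.978122. Work in radians in the unit-radius frame; every candidate has L = ρ·(t + p + q).
LSL: p² = 2 + d² − 2cos(α−β) + 2d(sin α − sin β) = 92.000528; p = √p² = 9.591691; φ = atan2(cos β − cos α, d + sin α − sin β) = 0.048792 rad; t = (φ − α) mod 2π = 2.340603 rad, q = (β − φ) mod 2π = 1.715542 rad → L = 1.33·(2.340603 + 9.591691 + 1.715542) = 1.33·13.647836 = 18.151622 m
RSR: p² = 2 + d² − 2cos(α−β) + 2d(sin β − sin α) = 170.396297; p = √p² = 13.053593; φ = atan2(cos α − cos β, d − sin α + sin β) = -0.035846 rad; t = (α − φ) mod 2π = 4.027220 rad, q = (φ − β) mod 2π = 4.483005 rad → L = 1.33·(4.027220 + 13.053593 + 4.483005) = 1.33·21.563819 = 28.679879 m
LSR: p² = d² − 2 + 2cos(α−β) + 2d(sin α + sin β) = 129.966076; p = √p² = 11.400266; φ = atan2(−cos α − cos β, d + sin α + sin β) − atan2(−2, p) = 0.247386 rad; t = (φ − α) mod 2π = 2.539197 rad, q = (φ − β) mod 2π = 4.766237 rad → L = 1.33·(2.539197 + 11.400266 + 4.766237) = 1.33·18.705701 = 24.878583 m
RSL: p² = d² − 2 + 2cos(α−β) − 2d(sin α + sin β) = 119.549587; p = √p² = 10.933873; φ = atan2(cos α + cos β, d − sin α − sin β) − atan2(2, p) = -0.257687 rad; t = (α − φ) mod 2π = 4.249062 rad, q = (β − φ) mod 2π = 2.022021 rad → L = 1.33·(4.249062 + 10.933873 + 2.022021) = 1.33·17.204957 = 22.882592 m
RLR: c = (6 − d² + 2cos(α−β) + 2d(sin α − sin β))/8 = -20.299537, |c| > 1 → infeasible
LRL: c = (6 − d² + 2cos(α−β) − 2d(sin α − sin β))/8 = -10.500066, |c| > 1 → infeasible
Shortest: LSL with L = 18.151622 m ≈ 18.1516 m

18.1516 m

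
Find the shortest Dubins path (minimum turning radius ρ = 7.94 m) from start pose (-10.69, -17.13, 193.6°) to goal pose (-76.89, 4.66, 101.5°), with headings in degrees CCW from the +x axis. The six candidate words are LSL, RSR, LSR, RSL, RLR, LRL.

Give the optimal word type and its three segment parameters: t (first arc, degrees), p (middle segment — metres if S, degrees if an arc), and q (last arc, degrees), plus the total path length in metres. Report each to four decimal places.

Let ψ = atan2(Δy, Δx) = atan2(21.79, -66.20) = 161.7808° be the start→goal bearing.
Normalize: d = |goal − start| / ρ = 69.693932/7.94 = 8.777573, α = (θ_start − ψ) mod 360° = 31.8192° = 0.555349 rad, β = (θ_goal − ψ) mod 360° = 299.7192° = 5.231086 rad.
Common terms: sin α = 0.527240, cos α = 0.849716, sin β = -0.868466, cos β = 0.495749, cos(α−β) = -0.036644, d² = 77.045792. Work in radians in the unit-radius frame; every candidate has L = ρ·(t + p + q).
LSL: p² = 2 + d² − 2cos(α−β) + 2d(sin α − sin β) = 103.620900; p = √p² = 10.179435; φ = atan2(cos β − cos α, d + sin α − sin β) = -0.034780 rad; t = (φ − α) mod 2π = 5.693056 rad, q = (β − φ) mod 2π = 5.265866 rad → L = 7.94·(5.693056 + 10.179435 + 5.265866) = 7.94·21.138358 = 167.838559 m
RSR: p² = 2 + d² − 2cos(α−β) + 2d(sin β − sin α) = 54.617259; p = √p² = 7.390349; φ = atan2(cos α − cos β, d − sin α + sin β) = 0.047914 rad; t = (α − φ) mod 2π = 0.507435 rad, q = (φ − β) mod 2π = 1.100013 rad → L = 7.94·(0.507435 + 7.390349 + 1.100013) = 7.94·8.997797 = 71.442511 m
LSR: p² = d² − 2 + 2cos(α−β) + 2d(sin α + sin β) = 68.982240; p = √p² = 8.305555; φ = atan2(−cos α − cos β, d + sin α + sin β) − atan2(−2, p) = 0.078151 rad; t = (φ − α) mod 2π = 5.805987 rad, q = (φ − β) mod 2π = 1.130250 rad → L = 7.94·(5.805987 + 8.305555 + 1.130250) = 7.94·15.241792 = 121.019832 m
RSL: p² = d² − 2 + 2cos(α−β) − 2d(sin α + sin β) = 80.962769; p = √p² = 8.997931; φ = atan2(cos α + cos β, d − sin α − sin β) − atan2(2, p) = -0.072226 rad; t = (α − φ) mod 2π = 0.627575 rad, q = (β − φ) mod 2π = 5.303312 rad → L = 7.94·(0.627575 + 8.997931 + 5.303312) = 7.94·14.928819 = 118.534824 m
RLR: c = (6 − d² + 2cos(α−β) + 2d(sin α − sin β))/8 = -5.827157, |c| > 1 → infeasible
LRL: c = (6 − d² + 2cos(α−β) − 2d(sin α − sin β))/8 = -11.952612, |c| > 1 → infeasible
Shortest: RSR with L = 71.442511 m ≈ 71.4425 m
Convert RSR to answer units (arcs ×180/π): t = 0.507435·180/π = 29.0739°, p = ρ·p = 7.94·7.390349 = 58.6794 m, q = 1.100013·180/π = 63.0261°, L = 71.4425 m.

RSR: t = 29.0739°, p = 58.6794 m, q = 63.0261°, L = 71.4425 m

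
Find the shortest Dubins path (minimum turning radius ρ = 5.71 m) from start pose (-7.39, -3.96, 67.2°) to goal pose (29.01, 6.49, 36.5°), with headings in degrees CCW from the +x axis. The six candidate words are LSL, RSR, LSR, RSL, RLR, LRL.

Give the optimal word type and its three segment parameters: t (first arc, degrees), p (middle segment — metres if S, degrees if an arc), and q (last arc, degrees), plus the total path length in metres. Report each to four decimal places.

Let ψ = atan2(Δy, Δx) = atan2(10.45, 36.40) = 16.0181° be the start→goal bearing.
Normalize: d = |goal − start| / ρ = 37.870338/5.71 = 6.632283, α = (θ_start − ψ) mod 360° = 51.1819° = 0.893292 rad, β = (θ_goal − ψ) mod 360° = 20.4819° = 0.357476 rad.
Common terms: sin α = 0.779140, cos α = 0.626850, sin β = 0.349911, cos β = 0.936783, cos(α−β) = 0.859852, d² = 43.987183. Work in radians in the unit-radius frame; every candidate has L = ρ·(t + p + q).
LSL: p² = 2 + d² − 2cos(α−β) + 2d(sin α − sin β) = 49.961011; p = √p² = 7.068310; φ = atan2(cos β − cos α, d + sin α − sin β) = 0.043862 rad; t = (φ − α) mod 2π = 5.433755 rad, q = (β − φ) mod 2π = 0.313614 rad → L = 5.71·(5.433755 + 7.068310 + 0.313614) = 5.71·12.815680 = 73.177530 m
RSR: p² = 2 + d² − 2cos(α−β) + 2d(sin β − sin α) = 38.573945; p = √p² = 6.210793; φ = atan2(cos α − cos β, d − sin α + sin β) = -0.049923 rad; t = (α − φ) mod 2π = 0.943215 rad, q = (φ − β) mod 2π = 5.875786 rad → L = 5.71·(0.943215 + 6.210793 + 5.875786) = 5.71·13.029794 = 74.400124 m
LSR: p² = d² − 2 + 2cos(α−β) + 2d(sin α + sin β) = 58.683254; p = √p² = 7.660500; φ = atan2(−cos α − cos β, d + sin α + sin β) − atan2(−2, p) = 0.056576 rad; t = (φ − α) mod 2π = 5.446469 rad, q = (φ − β) mod 2π = 5.982285 rad → L = 5.71·(5.446469 + 7.660500 + 5.982285) = 5.71·19.089253 = 108.999637 m
RSL: p² = d² − 2 + 2cos(α−β) − 2d(sin α + sin β) = 28.730521; p = √p² = 5.360086; φ = atan2(cos α + cos β, d − sin α − sin β) − atan2(2, p) = -0.080294 rad; t = (α − φ) mod 2π = 0.973587 rad, q = (β − φ) mod 2π = 0.437770 rad → L = 5.71·(0.973587 + 5.360086 + 0.437770) = 5.71·6.771443 = 38.664939 m
RLR: c = (6 − d² + 2cos(α−β) + 2d(sin α − sin β))/8 = -3.821743, |c| > 1 → infeasible
LRL: c = (6 − d² + 2cos(α−β) − 2d(sin α − sin β))/8 = -5.245126, |c| > 1 → infeasible
Shortest: RSL with L = 38.664939 m ≈ 38.6649 m
Convert RSL to answer units (arcs ×180/π): t = 0.973587·180/π = 55.7824°, p = ρ·p = 5.71·5.360086 = 30.6061 m, q = 0.437770·180/π = 25.0824°, L = 38.6649 m.

RSL: t = 55.7824°, p = 30.6061 m, q = 25.0824°, L = 38.6649 m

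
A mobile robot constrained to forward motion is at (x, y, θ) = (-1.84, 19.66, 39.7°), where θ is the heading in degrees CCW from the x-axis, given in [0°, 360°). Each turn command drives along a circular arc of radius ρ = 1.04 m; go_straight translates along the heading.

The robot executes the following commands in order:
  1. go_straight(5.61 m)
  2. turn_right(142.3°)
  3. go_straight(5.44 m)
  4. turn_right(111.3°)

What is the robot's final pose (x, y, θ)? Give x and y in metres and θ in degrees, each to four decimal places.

set_pose: (x, y, θ) = (-1.8400, 19.6600, 39.7000°), ρ = 1.04
go_straight(5.61): x += 5.61·cos θ, y += 5.61·sin θ → (2.4763, 23.2435, 39.7000°)
turn_right(142.3°): centre at ρ to the right, rotate −142.3° → (4.1556, 22.2164, -102.6000° ≡ 257.4000°)
go_straight(5.44): x += 5.44·cos θ, y += 5.44·sin θ → (2.9689, 16.9075, 257.4000°)
turn_right(111.3°): centre at ρ to the right, rotate −111.3° → (1.3739, 16.2711, 146.1000°)

(1.3739, 16.2711, 146.1000°)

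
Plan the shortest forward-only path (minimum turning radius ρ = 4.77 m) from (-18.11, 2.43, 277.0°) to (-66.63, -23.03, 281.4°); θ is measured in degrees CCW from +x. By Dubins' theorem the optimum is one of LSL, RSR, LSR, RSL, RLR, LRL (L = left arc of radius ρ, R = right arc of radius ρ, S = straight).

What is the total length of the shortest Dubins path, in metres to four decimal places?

Let ψ = atan2(Δy, Δx) = atan2(-25.46, -48.52) = -152.3126° be the start→goal bearing.
Normalize: d = |goal − start| / ρ = 54.794179/4.77 = 11.487249, α = (θ_start − ψ) mod 360° = 69.3126° = 1.209732 rad, β = (θ_goal − ψ) mod 360° = 73.7126° = 1.286527 rad.
Common terms: sin α = 0.935522, cos α = 0.353270, sin β = 0.959867, cos β = 0.280456, cos(α−β) = 0.997053, d² = 131.956893. Work in radians in the unit-radius frame; every candidate has L = ρ·(t + p + q).
LSL: p² = 2 + d² − 2cos(α−β) + 2d(sin α − sin β) = 131.403467; p = √p² = 11.463135; φ = atan2(cos β − cos α, d + sin α − sin β) = -0.006352 rad; t = (φ − α) mod 2π = 5.067101 rad, q = (β − φ) mod 2π = 1.292879 rad → L = 4.77·(5.067101 + 11.463135 + 1.292879) = 4.77·17.823115 = 85.016258 m
RSR: p² = 2 + d² − 2cos(α−β) + 2d(sin β − sin α) = 132.522109; p = √p² = 11.511825; φ = atan2(cos α − cos β, d − sin α + sin β) = 0.006325 rad; t = (α − φ) mod 2π = 1.203407 rad, q = (φ − β) mod 2π = 5.002984 rad → L = 4.77·(1.203407 + 11.511825 + 5.002984) = 4.77·17.718216 = 84.515888 m
LSR: p² = d² − 2 + 2cos(α−β) + 2d(sin α + sin β) = 175.496595; p = √p² = 13.247513; φ = atan2(−cos α − cos β, d + sin α + sin β) − atan2(−2, p) = 0.102521 rad; t = (φ − α) mod 2π = 5.175974 rad, q = (φ − β) mod 2π = 5.099180 rad → L = 4.77·(5.175974 + 13.247513 + 5.099180) = 4.77·23.522666 = 112.203119 m
RSL: p² = d² − 2 + 2cos(α−β) − 2d(sin α + sin β) = 88.405403; p = √p² = 9.402415; φ = atan2(cos α + cos β, d − sin α − sin β) − atan2(2, p) = -0.143614 rad; t = (α − φ) mod 2π = 1.353347 rad, q = (β − φ) mod 2π = 1.430141 rad → L = 4.77·(1.353347 + 9.402415 + 1.430141) = 4.77·12.185903 = 58.126756 m
RLR: c = (6 − d² + 2cos(α−β) + 2d(sin α − sin β))/8 = -15.565264, |c| > 1 → infeasible
LRL: c = (6 − d² + 2cos(α−β) − 2d(sin α − sin β))/8 = -15.425433, |c| > 1 → infeasible
Shortest: RSL with L = 58.126756 m ≈ 58.1268 m

58.1268 m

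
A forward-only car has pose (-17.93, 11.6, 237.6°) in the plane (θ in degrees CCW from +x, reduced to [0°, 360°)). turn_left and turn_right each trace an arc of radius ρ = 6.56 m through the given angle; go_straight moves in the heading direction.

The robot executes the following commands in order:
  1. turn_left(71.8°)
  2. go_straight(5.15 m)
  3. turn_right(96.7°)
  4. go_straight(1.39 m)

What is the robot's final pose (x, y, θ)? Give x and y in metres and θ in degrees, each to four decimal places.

set_pose: (x, y, θ) = (-17.9300, 11.6000, 237.6000°), ρ = 6.56
turn_left(71.8°): centre at ρ to the left, rotate +71.8° → (-17.4603, 3.9211, 309.4000°)
go_straight(5.15): x += 5.15·cos θ, y += 5.15·sin θ → (-14.1915, -0.0584, 309.4000°)
turn_right(96.7°): centre at ρ to the right, rotate −96.7° → (-15.7166, -9.7426, 212.7000°)
go_straight(1.39): x += 1.39·cos θ, y += 1.39·sin θ → (-16.8863, -10.4935, 212.7000°)

(-16.8863, -10.4935, 212.7000°)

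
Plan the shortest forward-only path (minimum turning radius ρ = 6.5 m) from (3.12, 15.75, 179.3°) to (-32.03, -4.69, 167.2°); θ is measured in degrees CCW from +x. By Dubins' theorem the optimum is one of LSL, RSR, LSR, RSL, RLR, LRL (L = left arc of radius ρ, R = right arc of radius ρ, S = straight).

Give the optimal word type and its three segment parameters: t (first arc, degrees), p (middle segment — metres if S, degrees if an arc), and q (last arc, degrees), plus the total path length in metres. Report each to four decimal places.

LSR: t = 35.5879°, p = 31.9344 m, q = 47.6879°, L = 41.3817 m

Let ψ = atan2(Δy, Δx) = atan2(-20.44, -35.15) = -149.8217° be the start→goal bearing.
Normalize: d = |goal − start| / ρ = 40.660990/6.5 = 6.255537, α = (θ_start − ψ) mod 360° = 329.1217° = 5.744257 rad, β = (θ_goal − ψ) mod 360° = 317.0217° = 5.533072 rad.
Common terms: sin α = -0.513217, cos α = 0.858259, sin β = -0.681722, cos β = 0.731612, cos(α−β) = 0.977783, d² = 39.131742. Work in radians in the unit-radius frame; every candidate has L = ρ·(t + p + q).
LSL: p² = 2 + d² − 2cos(α−β) + 2d(sin α − sin β) = 41.284354; p = √p² = 6.425290; φ = atan2(cos β − cos α, d + sin α − sin β) = -0.019712 rad; t = (φ − α) mod 2π = 0.519217 rad, q = (β − φ) mod 2π = 5.552784 rad → L = 6.5·(0.519217 + 6.425290 + 5.552784) = 6.5·12.497291 = 81.232389 m
RSR: p² = 2 + d² − 2cos(α−β) + 2d(sin β − sin α) = 37.067997; p = √p² = 6.088349; φ = atan2(cos α − cos β, d − sin α + sin β) = 0.020803 rad; t = (α − φ) mod 2π = 5.723454 rad, q = (φ − β) mod 2π = 0.770917 rad → L = 6.5·(5.723454 + 6.088349 + 0.770917) = 6.5·12.582719 = 81.787676 m
LSR: p² = d² − 2 + 2cos(α−β) + 2d(sin α + sin β) = 24.137344; p = √p² = 4.912977; φ = atan2(−cos α − cos β, d + sin α + sin β) − atan2(−2, p) = 0.082197 rad; t = (φ − α) mod 2π = 0.621126 rad, q = (φ − β) mod 2π = 0.832310 rad → L = 6.5·(0.621126 + 4.912977 + 0.832310) = 6.5·6.366413 = 41.381685 m
RSL: p² = d² − 2 + 2cos(α−β) − 2d(sin α + sin β) = 54.037273; p = √p² = 7.351005; φ = atan2(cos α + cos β, d − sin α − sin β) − atan2(2, p) = -0.055403 rad; t = (α − φ) mod 2π = 5.799660 rad, q = (β − φ) mod 2π = 5.588475 rad → L = 6.5·(5.799660 + 7.351005 + 5.588475) = 6.5·18.739140 = 121.804408 m
RLR: c = (6 − d² + 2cos(α−β) + 2d(sin α − sin β))/8 = -3.633500, |c| > 1 → infeasible
LRL: c = (6 − d² + 2cos(α−β) − 2d(sin α − sin β))/8 = -4.160544, |c| > 1 → infeasible
Shortest: LSR with L = 41.381685 m ≈ 41.3817 m
Convert LSR to answer units (arcs ×180/π): t = 0.621126·180/π = 35.5879°, p = ρ·p = 6.5·4.912977 = 31.9344 m, q = 0.832310·180/π = 47.6879°, L = 41.3817 m.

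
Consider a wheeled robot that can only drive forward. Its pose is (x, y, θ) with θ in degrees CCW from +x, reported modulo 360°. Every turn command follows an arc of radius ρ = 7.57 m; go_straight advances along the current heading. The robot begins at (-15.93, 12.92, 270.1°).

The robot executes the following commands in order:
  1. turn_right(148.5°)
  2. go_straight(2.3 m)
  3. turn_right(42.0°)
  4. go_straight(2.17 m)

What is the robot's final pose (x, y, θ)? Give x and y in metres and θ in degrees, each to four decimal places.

(-31.7591, 18.3666, 79.6000°)

set_pose: (x, y, θ) = (-15.9300, 12.9200, 270.1000°), ρ = 7.57
turn_right(148.5°): centre at ρ to the right, rotate −148.5° → (-29.9476, 8.9402, 121.6000°)
go_straight(2.3): x += 2.3·cos θ, y += 2.3·sin θ → (-31.1527, 10.8992, 121.6000°)
turn_right(42.0°): centre at ρ to the right, rotate −42.0° → (-32.1508, 16.2323, 79.6000°)
go_straight(2.17): x += 2.17·cos θ, y += 2.17·sin θ → (-31.7591, 18.3666, 79.6000°)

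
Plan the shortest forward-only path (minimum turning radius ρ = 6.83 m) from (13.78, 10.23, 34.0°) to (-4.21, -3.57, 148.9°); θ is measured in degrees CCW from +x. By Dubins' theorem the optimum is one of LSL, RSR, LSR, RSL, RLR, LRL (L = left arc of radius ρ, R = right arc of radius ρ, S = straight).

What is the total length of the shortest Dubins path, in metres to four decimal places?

Let ψ = atan2(Δy, Δx) = atan2(-13.80, -17.99) = -142.5084° be the start→goal bearing.
Normalize: d = |goal − start| / ρ = 22.673335/6.83 = 3.319668, α = (θ_start − ψ) mod 360° = 176.5084° = 3.080654 rad, β = (θ_goal − ψ) mod 360° = 291.4084° = 5.086037 rad.
Common terms: sin α = 0.060901, cos α = -0.998144, sin β = -0.931002, cos β = 0.365014, cos(α−β) = -0.421036, d² = 11.020198. Work in radians in the unit-radius frame; every candidate has L = ρ·(t + p + q).
LSL: p² = 2 + d² − 2cos(α−β) + 2d(sin α − sin β) = 20.447850; p = √p² = 4.521930; φ = atan2(cos β − cos α, d + sin α − sin β) = 0.306218 rad; t = (φ − α) mod 2π = 3.508750 rad, q = (β − φ) mod 2π = 4.779819 rad → L = 6.83·(3.508750 + 4.521930 + 4.779819) = 6.83·12.810499 = 87.495705 m
RSR: p² = 2 + d² − 2cos(α−β) + 2d(sin β − sin α) = 7.276688; p = √p² = 2.697534; φ = atan2(cos α − cos β, d − sin α + sin β) = -0.529770 rad; t = (α − φ) mod 2π = 3.610423 rad, q = (φ − β) mod 2π = 0.667379 rad → L = 6.83·(3.610423 + 2.697534 + 0.667379) = 6.83·6.975336 = 47.641543 m
LSR: p² = d² − 2 + 2cos(α−β) + 2d(sin α + sin β) = 2.401235; p = √p² = 1.549592; φ = atan2(−cos α − cos β, d + sin α + sin β) − atan2(−2, p) = 1.164544 rad; t = (φ − α) mod 2π = 4.367076 rad, q = (φ − β) mod 2π = 2.361693 rad → L = 6.83·(4.367076 + 1.549592 + 2.361693) = 6.83·8.278361 = 56.541204 m
RSL: p² = d² − 2 + 2cos(α−β) − 2d(sin α + sin β) = 13.955017; p = √p² = 3.735641; φ = atan2(cos α + cos β, d − sin α − sin β) − atan2(2, p) = -0.641531 rad; t = (α − φ) mod 2π = 3.722184 rad, q = (β − φ) mod 2π = 5.727567 rad → L = 6.83·(3.722184 + 3.735641 + 5.727567) = 6.83·13.185393 = 90.056233 m
RLR: c = (6 − d² + 2cos(α−β) + 2d(sin α − sin β))/8 = 0.090414; p = 2π − arccos c = 4.802927 rad; φ = atan2(cos α − cos β, d − sin α + sin β) = -0.529770 rad; t = (α − φ + p/2) mod 2π = 6.011887 rad, q = (α − β − t + p) mod 2π = 3.068842 rad → L = 6.83·(6.011887 + 4.802927 + 3.068842) = 6.83·13.883655 = 94.825364 m
LRL: c = (6 − d² + 2cos(α−β) − 2d(sin α − sin β))/8 = -1.555981, |c| > 1 → infeasible
Shortest: RSR with L = 47.641543 m ≈ 47.6415 m

47.6415 m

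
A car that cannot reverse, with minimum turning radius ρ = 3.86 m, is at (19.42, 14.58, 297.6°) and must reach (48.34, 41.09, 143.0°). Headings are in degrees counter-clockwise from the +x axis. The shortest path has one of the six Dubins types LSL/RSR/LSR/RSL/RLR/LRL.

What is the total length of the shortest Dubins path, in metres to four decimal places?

45.5455 m

Let ψ = atan2(Δy, Δx) = atan2(26.51, 28.92) = 42.5104° be the start→goal bearing.
Normalize: d = |goal − start| / ρ = 39.231958/3.86 = 10.163720, α = (θ_start − ψ) mod 360° = 255.0896° = 4.452153 rad, β = (θ_goal − ψ) mod 360° = 100.4896° = 1.753874 rad.
Common terms: sin α = -0.966329, cos α = -0.257309, sin β = 0.983288, cos β = -0.182056, cos(α−β) = -0.903335, d² = 103.301196. Work in radians in the unit-radius frame; every candidate has L = ρ·(t + p + q).
LSL: p² = 2 + d² − 2cos(α−β) + 2d(sin α − sin β) = 67.477140; p = √p² = 8.214447; φ = atan2(cos β − cos α, d + sin α − sin β) = 0.009161 rad; t = (φ − α) mod 2π = 1.840194 rad, q = (β − φ) mod 2π = 1.744712 rad → L = 3.86·(1.840194 + 8.214447 + 1.744712) = 3.86·11.799353 = 45.545504 m
RSR: p² = 2 + d² − 2cos(α−β) + 2d(sin β − sin α) = 146.738594; p = √p² = 12.113571; φ = atan2(cos α − cos β, d − sin α + sin β) = -0.006212 rad; t = (α − φ) mod 2π = 4.458365 rad, q = (φ − β) mod 2π = 4.523099 rad → L = 3.86·(4.458365 + 12.113571 + 4.523099) = 3.86·21.095035 = 81.426835 m
LSR: p² = d² − 2 + 2cos(α−β) + 2d(sin α + sin β) = 99.839257; p = √p² = 9.991960; φ = atan2(−cos α − cos β, d + sin α + sin β) − atan2(−2, p) = 0.240680 rad; t = (φ − α) mod 2π = 2.071713 rad, q = (φ − β) mod 2π = 4.769992 rad → L = 3.86·(2.071713 + 9.991960 + 4.769992) = 3.86·16.833665 = 64.977946 m
RSL: p² = d² − 2 + 2cos(α−β) − 2d(sin α + sin β) = 99.149794; p = √p² = 9.957399; φ = atan2(cos α + cos β, d − sin α − sin β) − atan2(2, p) = -0.241492 rad; t = (α − φ) mod 2π = 4.693645 rad, q = (β − φ) mod 2π = 1.995366 rad → L = 3.86·(4.693645 + 9.957399 + 1.995366) = 3.86·16.646409 = 64.255140 m
RLR: c = (6 − d² + 2cos(α−β) + 2d(sin α − sin β))/8 = -17.342324, |c| > 1 → infeasible
LRL: c = (6 − d² + 2cos(α−β) − 2d(sin α − sin β))/8 = -7.434642, |c| > 1 → infeasible
Shortest: LSL with L = 45.545504 m ≈ 45.5455 m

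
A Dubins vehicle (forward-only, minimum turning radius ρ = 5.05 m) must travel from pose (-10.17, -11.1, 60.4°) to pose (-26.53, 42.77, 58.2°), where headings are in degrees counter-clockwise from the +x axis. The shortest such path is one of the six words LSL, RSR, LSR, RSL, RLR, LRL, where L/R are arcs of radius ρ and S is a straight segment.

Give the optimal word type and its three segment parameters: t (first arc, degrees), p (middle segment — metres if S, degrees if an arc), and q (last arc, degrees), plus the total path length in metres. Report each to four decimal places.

LSR: t = 50.3738°, p = 48.2704 m, q = 52.5738°, L = 57.3441 m

Let ψ = atan2(Δy, Δx) = atan2(53.87, -16.36) = 106.8932° be the start→goal bearing.
Normalize: d = |goal − start| / ρ = 56.299436/5.05 = 11.148403, α = (θ_start − ψ) mod 360° = 313.5068° = 5.471725 rad, β = (θ_goal − ψ) mod 360° = 311.3068° = 5.433328 rad.
Common terms: sin α = -0.725293, cos α = 0.688440, sin β = -0.751186, cos β = 0.660090, cos(α−β) = 0.999263, d² = 124.286893. Work in radians in the unit-radius frame; every candidate has L = ρ·(t + p + q).
LSL: p² = 2 + d² − 2cos(α−β) + 2d(sin α − sin β) = 124.865701; p = √p² = 11.174332; φ = atan2(cos β − cos α, d + sin α − sin β) = -0.002537 rad; t = (φ − α) mod 2π = 0.808923 rad, q = (β − φ) mod 2π = 5.435865 rad → L = 5.05·(0.808923 + 11.174332 + 5.435865) = 5.05·17.419120 = 87.966558 m
RSR: p² = 2 + d² − 2cos(α−β) + 2d(sin β − sin α) = 123.711034; p = √p² = 11.122546; φ = atan2(cos α − cos β, d − sin α + sin β) = 0.002549 rad; t = (α − φ) mod 2π = 5.469177 rad, q = (φ − β) mod 2π = 0.852406 rad → L = 5.05·(5.469177 + 11.122546 + 0.852406) = 5.05·17.444129 = 88.092850 m
LSR: p² = d² − 2 + 2cos(α−β) + 2d(sin α + sin β) = 91.364652; p = √p² = 9.558486; φ = atan2(−cos α − cos β, d + sin α + sin β) − atan2(−2, p) = 0.067728 rad; t = (φ − α) mod 2π = 0.879188 rad, q = (φ − β) mod 2π = 0.917585 rad → L = 5.05·(0.879188 + 9.558486 + 0.917585) = 5.05·11.355259 = 57.344059 m
RSL: p² = d² − 2 + 2cos(α−β) − 2d(sin α + sin β) = 157.206187; p = √p² = 12.538189; φ = atan2(cos α + cos β, d − sin α − sin β) − atan2(2, p) = -0.051768 rad; t = (α − φ) mod 2π = 5.523494 rad, q = (β − φ) mod 2π = 5.485096 rad → L = 5.05·(5.523494 + 12.538189 + 5.485096) = 5.05·23.546779 = 118.911235 m
RLR: c = (6 − d² + 2cos(α−β) + 2d(sin α − sin β))/8 = -14.463879, |c| > 1 → infeasible
LRL: c = (6 − d² + 2cos(α−β) − 2d(sin α − sin β))/8 = -14.608213, |c| > 1 → infeasible
Shortest: LSR with L = 57.344059 m ≈ 57.3441 m
Convert LSR to answer units (arcs ×180/π): t = 0.879188·180/π = 50.3738°, p = ρ·p = 5.05·9.558486 = 48.2704 m, q = 0.917585·180/π = 52.5738°, L = 57.3441 m.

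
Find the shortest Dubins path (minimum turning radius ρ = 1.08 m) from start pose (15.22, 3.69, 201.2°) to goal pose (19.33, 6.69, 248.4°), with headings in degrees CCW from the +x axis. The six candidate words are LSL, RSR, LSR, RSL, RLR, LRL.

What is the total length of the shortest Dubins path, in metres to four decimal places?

Let ψ = atan2(Δy, Δx) = atan2(3.00, 4.11) = 36.1267° be the start→goal bearing.
Normalize: d = |goal − start| / ρ = 5.088428/1.08 = 4.711507, α = (θ_start − ψ) mod 360° = 165.0733° = 2.881072 rad, β = (θ_goal − ψ) mod 360° = 212.2733° = 3.704868 rad.
Common terms: sin α = 0.257583, cos α = -0.966256, sin β = -0.533958, cos β = -0.845511, cos(α−β) = 0.679441, d² = 22.198302. Work in radians in the unit-radius frame; every candidate has L = ρ·(t + p + q).
LSL: p² = 2 + d² − 2cos(α−β) + 2d(sin α − sin β) = 30.298127; p = √p² = 5.504373; φ = atan2(cos β − cos α, d + sin α − sin β) = 0.021938 rad; t = (φ − α) mod 2π = 3.424051 rad, q = (β − φ) mod 2π = 3.682930 rad → L = 1.08·(3.424051 + 5.504373 + 3.682930) = 1.08·12.611354 = 13.620263 m
RSR: p² = 2 + d² − 2cos(α−β) + 2d(sin β − sin α) = 15.380712; p = √p² = 3.921825; φ = atan2(cos α − cos β, d − sin α + sin β) = -0.030793 rad; t = (α − φ) mod 2π = 2.911865 rad, q = (φ − β) mod 2π = 2.547525 rad → L = 1.08·(2.911865 + 3.921825 + 2.547525) = 1.08·9.381215 = 10.131712 m
LSR: p² = d² − 2 + 2cos(α−β) + 2d(sin α + sin β) = 18.952901; p = √p² = 4.353493; φ = atan2(−cos α − cos β, d + sin α + sin β) − atan2(−2, p) = 0.818460 rad; t = (φ − α) mod 2π = 4.220573 rad, q = (φ − β) mod 2π = 3.396777 rad → L = 1.08·(4.220573 + 4.353493 + 3.396777) = 1.08·11.970843 = 12.928511 m
RSL: p² = d² − 2 + 2cos(α−β) − 2d(sin α + sin β) = 24.161469; p = √p² = 4.915432; φ = atan2(cos α + cos β, d − sin α − sin β) − atan2(2, p) = -0.734840 rad; t = (α − φ) mod 2π = 3.615913 rad, q = (β − φ) mod 2π = 4.439708 rad → L = 1.08·(3.615913 + 4.915432 + 4.439708) = 1.08·12.971052 = 14.008736 m
RLR: c = (6 − d² + 2cos(α−β) + 2d(sin α − sin β))/8 = -0.922589; p = 2π − arccos c = 3.537650 rad; φ = atan2(cos α − cos β, d − sin α + sin β) = -0.030793 rad; t = (α − φ + p/2) mod 2π = 4.680690 rad, q = (α − β − t + p) mod 2π = 4.316350 rad → L = 1.08·(4.680690 + 3.537650 + 4.316350) = 1.08·12.534691 = 13.537466 m
LRL: c = (6 − d² + 2cos(α−β) − 2d(sin α − sin β))/8 = -2.787266, |c| > 1 → infeasible
Shortest: RSR with L = 10.131712 m ≈ 10.1317 m

10.1317 m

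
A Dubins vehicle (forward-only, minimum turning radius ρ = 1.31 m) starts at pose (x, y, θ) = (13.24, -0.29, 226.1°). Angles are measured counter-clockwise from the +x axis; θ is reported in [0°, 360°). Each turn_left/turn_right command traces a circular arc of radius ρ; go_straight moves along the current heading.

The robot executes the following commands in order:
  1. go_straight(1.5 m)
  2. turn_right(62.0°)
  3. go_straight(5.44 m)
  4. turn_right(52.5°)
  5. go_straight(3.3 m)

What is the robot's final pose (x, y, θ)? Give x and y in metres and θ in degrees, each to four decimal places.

(3.5913, 3.6139, 111.6000°)

set_pose: (x, y, θ) = (13.2400, -0.2900, 226.1000°), ρ = 1.31
go_straight(1.5): x += 1.5·cos θ, y += 1.5·sin θ → (12.1999, -1.3708, 226.1000°)
turn_right(62.0°): centre at ρ to the right, rotate −62.0° → (10.8971, -1.7224, 164.1000°)
go_straight(5.44): x += 5.44·cos θ, y += 5.44·sin θ → (5.6652, -0.2320, 164.1000°)
turn_right(52.5°): centre at ρ to the right, rotate −52.5° → (4.8061, 0.5456, 111.6000°)
go_straight(3.3): x += 3.3·cos θ, y += 3.3·sin θ → (3.5913, 3.6139, 111.6000°)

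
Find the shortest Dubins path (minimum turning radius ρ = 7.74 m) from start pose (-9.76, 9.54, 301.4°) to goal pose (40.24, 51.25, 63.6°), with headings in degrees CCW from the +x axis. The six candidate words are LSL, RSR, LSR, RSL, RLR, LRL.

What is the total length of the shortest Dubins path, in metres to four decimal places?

Let ψ = atan2(Δy, Δx) = atan2(41.71, 50.00) = 39.8349° be the start→goal bearing.
Normalize: d = |goal − start| / ρ = 65.113164/7.74 = 8.412553, α = (θ_start − ψ) mod 360° = 261.5651° = 4.565173 rad, β = (θ_goal − ψ) mod 360° = 23.7651° = 0.414780 rad.
Common terms: sin α = -0.989183, cos α = -0.146685, sin β = 0.402988, cos β = 0.915205, cos(α−β) = -0.532876, d² = 70.771056. Work in radians in the unit-radius frame; every candidate has L = ρ·(t + p + q).
LSL: p² = 2 + d² − 2cos(α−β) + 2d(sin α − sin β) = 50.413370; p = √p² = 7.100237; φ = atan2(cos β − cos α, d + sin α − sin β) = 0.150120 rad; t = (φ − α) mod 2π = 1.868133 rad, q = (β − φ) mod 2π = 0.264660 rad → L = 7.74·(1.868133 + 7.100237 + 0.264660) = 7.74·9.233030 = 71.463650 m
RSR: p² = 2 + d² − 2cos(α−β) + 2d(sin β − sin α) = 97.260247; p = √p² = 9.862061; φ = atan2(cos α − cos β, d − sin α + sin β) = -0.107883 rad; t = (α − φ) mod 2π = 4.673056 rad, q = (φ − β) mod 2π = 5.760522 rad → L = 7.74·(4.673056 + 9.862061 + 5.760522) = 7.74·20.295639 = 157.088248 m
LSR: p² = d² − 2 + 2cos(α−β) + 2d(sin α + sin β) = 57.842513; p = √p² = 7.605427; φ = atan2(−cos α − cos β, d + sin α + sin β) − atan2(−2, p) = 0.159266 rad; t = (φ − α) mod 2π = 1.877278 rad, q = (φ − β) mod 2π = 6.027671 rad → L = 7.74·(1.877278 + 7.605427 + 6.027671) = 7.74·15.510376 = 120.050307 m
RSL: p² = d² − 2 + 2cos(α−β) − 2d(sin α + sin β) = 77.568093; p = √p² = 8.807275; φ = atan2(cos α + cos β, d − sin α − sin β) − atan2(2, p) = -0.138102 rad; t = (α − φ) mod 2π = 4.703275 rad, q = (β − φ) mod 2π = 0.552882 rad → L = 7.74·(4.703275 + 8.807275 + 0.552882) = 7.74·14.063431 = 108.850959 m
RLR: c = (6 − d² + 2cos(α−β) + 2d(sin α − sin β))/8 = -11.157531, |c| > 1 → infeasible
LRL: c = (6 − d² + 2cos(α−β) − 2d(sin α − sin β))/8 = -5.301671, |c| > 1 → infeasible
Shortest: LSL with L = 71.463650 m ≈ 71.4636 m

71.4636 m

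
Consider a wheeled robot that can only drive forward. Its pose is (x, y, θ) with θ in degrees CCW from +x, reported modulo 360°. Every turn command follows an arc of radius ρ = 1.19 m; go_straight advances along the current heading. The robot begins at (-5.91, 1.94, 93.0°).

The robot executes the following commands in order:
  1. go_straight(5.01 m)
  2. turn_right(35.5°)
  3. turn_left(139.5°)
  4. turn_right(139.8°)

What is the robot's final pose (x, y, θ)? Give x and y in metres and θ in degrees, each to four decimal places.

set_pose: (x, y, θ) = (-5.9100, 1.9400, 93.0000°), ρ = 1.19
go_straight(5.01): x += 5.01·cos θ, y += 5.01·sin θ → (-6.1722, 6.9431, 93.0000°)
turn_right(35.5°): centre at ρ to the right, rotate −35.5° → (-5.9875, 7.6448, 57.5000°)
turn_left(139.5°): centre at ρ to the left, rotate +139.5° → (-7.3390, 9.4222, 197.0000°)
turn_right(139.8°): centre at ρ to the right, rotate −139.8° → (-8.6872, 11.2048, 57.2000°)

(-8.6872, 11.2048, 57.2000°)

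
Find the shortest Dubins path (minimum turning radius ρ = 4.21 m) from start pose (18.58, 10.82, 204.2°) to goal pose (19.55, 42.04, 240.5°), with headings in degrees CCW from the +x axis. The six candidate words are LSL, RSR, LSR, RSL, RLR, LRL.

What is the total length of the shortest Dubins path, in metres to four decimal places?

Let ψ = atan2(Δy, Δx) = atan2(31.22, 0.97) = 88.2204° be the start→goal bearing.
Normalize: d = |goal − start| / ρ = 31.235065/4.21 = 7.419255, α = (θ_start − ψ) mod 360° = 115.9796° = 2.024226 rad, β = (θ_goal − ψ) mod 360° = 152.2796° = 2.657780 rad.
Common terms: sin α = 0.898950, cos α = -0.438051, sin β = 0.465157, cos β = -0.885228, cos(α−β) = 0.805928, d² = 55.045351. Work in radians in the unit-radius frame; every candidate has L = ρ·(t + p + q).
LSL: p² = 2 + d² − 2cos(α−β) + 2d(sin α − sin β) = 61.870333; p = √p² = 7.865770; φ = atan2(cos β − cos α, d + sin α − sin β) = -0.056882 rad; t = (φ − α) mod 2π = 4.202078 rad, q = (β − φ) mod 2π = 2.714662 rad → L = 4.21·(4.202078 + 7.865770 + 2.714662) = 4.21·14.782510 = 62.234365 m
RSR: p² = 2 + d² − 2cos(α−β) + 2d(sin β − sin α) = 48.996655; p = √p² = 6.999761; φ = atan2(cos α − cos β, d − sin α + sin β) = 0.063928 rad; t = (α − φ) mod 2π = 1.960298 rad, q = (φ − β) mod 2π = 3.689333 rad → L = 4.21·(1.960298 + 6.999761 + 3.689333) = 4.21·12.649392 = 53.253940 m
LSR: p² = d² − 2 + 2cos(α−β) + 2d(sin α + sin β) = 74.898529; p = √p² = 8.654394; φ = atan2(−cos α − cos β, d + sin α + sin β) − atan2(−2, p) = 0.376642 rad; t = (φ − α) mod 2π = 4.635602 rad, q = (φ − β) mod 2π = 4.002047 rad → L = 4.21·(4.635602 + 8.654394 + 4.002047) = 4.21·17.292043 = 72.799501 m
RSL: p² = d² − 2 + 2cos(α−β) − 2d(sin α + sin β) = 34.415885; p = √p² = 5.866505; φ = atan2(cos α + cos β, d − sin α − sin β) − atan2(2, p) = -0.543717 rad; t = (α − φ) mod 2π = 2.567943 rad, q = (β − φ) mod 2π = 3.201497 rad → L = 4.21·(2.567943 + 5.866505 + 3.201497) = 4.21·11.635945 = 48.987329 m
RLR: c = (6 − d² + 2cos(α−β) + 2d(sin α − sin β))/8 = -5.124582, |c| > 1 → infeasible
LRL: c = (6 − d² + 2cos(α−β) − 2d(sin α − sin β))/8 = -6.733792, |c| > 1 → infeasible
Shortest: RSL with L = 48.987329 m ≈ 48.9873 m

48.9873 m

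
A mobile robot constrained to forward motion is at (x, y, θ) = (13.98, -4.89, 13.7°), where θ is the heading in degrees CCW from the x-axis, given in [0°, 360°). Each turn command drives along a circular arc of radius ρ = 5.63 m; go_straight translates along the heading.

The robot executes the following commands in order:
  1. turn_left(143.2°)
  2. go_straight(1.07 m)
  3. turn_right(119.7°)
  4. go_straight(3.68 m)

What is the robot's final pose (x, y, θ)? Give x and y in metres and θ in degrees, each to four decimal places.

(15.6074, 18.0662, 37.2000°)

set_pose: (x, y, θ) = (13.9800, -4.8900, 13.7000°), ρ = 5.63
turn_left(143.2°): centre at ρ to the left, rotate +143.2° → (14.8555, 5.7584, 156.9000°)
go_straight(1.07): x += 1.07·cos θ, y += 1.07·sin θ → (13.8713, 6.1782, 156.9000°)
turn_right(119.7°): centre at ρ to the right, rotate −119.7° → (12.6762, 15.8413, 37.2000°)
go_straight(3.68): x += 3.68·cos θ, y += 3.68·sin θ → (15.6074, 18.0662, 37.2000°)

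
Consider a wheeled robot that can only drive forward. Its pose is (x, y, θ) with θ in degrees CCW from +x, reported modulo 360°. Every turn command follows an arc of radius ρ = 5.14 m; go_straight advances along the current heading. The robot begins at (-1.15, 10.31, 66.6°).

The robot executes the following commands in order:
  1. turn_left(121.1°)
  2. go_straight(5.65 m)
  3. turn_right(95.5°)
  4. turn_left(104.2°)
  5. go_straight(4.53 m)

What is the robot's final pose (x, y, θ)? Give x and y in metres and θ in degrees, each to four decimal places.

(-28.9130, 25.0389, 196.4000°)

set_pose: (x, y, θ) = (-1.1500, 10.3100, 66.6000°), ρ = 5.14
turn_left(121.1°): centre at ρ to the left, rotate +121.1° → (-6.5559, 17.4450, 187.7000°)
go_straight(5.65): x += 5.65·cos θ, y += 5.65·sin θ → (-12.1550, 16.6880, 187.7000°)
turn_right(95.5°): centre at ρ to the right, rotate −95.5° → (-17.9799, 21.5843, 92.2000°)
turn_left(104.2°): centre at ρ to the left, rotate +104.2° → (-24.5673, 26.3179, 196.4000°)
go_straight(4.53): x += 4.53·cos θ, y += 4.53·sin θ → (-28.9130, 25.0389, 196.4000°)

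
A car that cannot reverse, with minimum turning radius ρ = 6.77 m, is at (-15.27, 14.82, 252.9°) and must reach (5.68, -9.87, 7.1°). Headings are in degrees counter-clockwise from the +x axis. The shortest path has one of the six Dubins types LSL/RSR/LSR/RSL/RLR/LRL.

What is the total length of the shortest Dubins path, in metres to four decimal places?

Let ψ = atan2(Δy, Δx) = atan2(-24.69, 20.95) = -49.6847° be the start→goal bearing.
Normalize: d = |goal − start| / ρ = 32.380528/6.77 = 4.782944, α = (θ_start − ψ) mod 360° = 302.5847° = 5.281099 rad, β = (θ_goal − ψ) mod 360° = 56.7847° = 0.991080 rad.
Common terms: sin α = -0.842596, cos α = 0.538545, sin β = 0.836618, cos β = 0.547787, cos(α−β) = -0.409923, d² = 22.876549. Work in radians in the unit-radius frame; every candidate has L = ρ·(t + p + q).
LSL: p² = 2 + d² − 2cos(α−β) + 2d(sin α − sin β) = 9.633221; p = √p² = 3.103743; φ = atan2(cos β − cos α, d + sin α − sin β) = 0.002978 rad; t = (φ − α) mod 2π = 1.005064 rad, q = (β − φ) mod 2π = 0.988102 rad → L = 6.77·(1.005064 + 3.103743 + 0.988102) = 6.77·5.096909 = 34.506074 m
RSR: p² = 2 + d² − 2cos(α−β) + 2d(sin β − sin α) = 41.759570; p = √p² = 6.462164; φ = atan2(cos α − cos β, d − sin α + sin β) = -0.001430 rad; t = (α − φ) mod 2π = 5.282529 rad, q = (φ − β) mod 2π = 5.290676 rad → L = 6.77·(5.282529 + 6.462164 + 5.290676) = 6.77·17.035369 = 115.329449 m
LSR: p² = d² − 2 + 2cos(α−β) + 2d(sin α + sin β) = 19.999512; p = √p² = 4.472081; φ = atan2(−cos α − cos β, d + sin α + sin β) − atan2(−2, p) = 0.196931 rad; t = (φ − α) mod 2π = 1.199018 rad, q = (φ − β) mod 2π = 5.489037 rad → L = 6.77·(1.199018 + 4.472081 + 5.489037) = 6.77·11.160136 = 75.554121 m
RSL: p² = d² − 2 + 2cos(α−β) − 2d(sin α + sin β) = 20.113895; p = √p² = 4.484852; φ = atan2(cos α + cos β, d − sin α − sin β) − atan2(2, p) = -0.196409 rad; t = (α − φ) mod 2π = 5.477508 rad, q = (β − φ) mod 2π = 1.187489 rad → L = 6.77·(5.477508 + 4.484852 + 1.187489) = 6.77·11.149849 = 75.484477 m
RLR: c = (6 − d² + 2cos(α−β) + 2d(sin α − sin β))/8 = -4.219946, |c| > 1 → infeasible
LRL: c = (6 − d² + 2cos(α−β) − 2d(sin α − sin β))/8 = -0.204153; p = 2π − arccos c = 4.506791 rad; φ = atan2(cos β − cos α, d + sin α − sin β) = 0.002978 rad; t = (φ − α + p/2) mod 2π = 3.258460 rad, q = (β − α − t + p) mod 2π = 3.241497 rad → L = 6.77·(3.258460 + 4.506791 + 3.241497) = 6.77·11.006748 = 74.515684 m
Shortest: LSL with L = 34.506074 m ≈ 34.5061 m

34.5061 m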